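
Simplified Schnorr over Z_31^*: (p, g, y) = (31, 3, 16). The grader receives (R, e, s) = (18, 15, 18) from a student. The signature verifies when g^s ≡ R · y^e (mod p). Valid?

no

g^s mod p:
Squares mod 31: 3^1≡3, 3^2≡9, 3^4≡19, 3^8≡20, 3^16≡28
18 = 16 + 2, so 3^18 ≡ 28·9 ≡ 4 (mod 31)
R · y^e mod p:
Squares mod 31: 16^1≡16, 16^2≡8, 16^4≡2, 16^8≡4
15 = 8 + 4 + 2 + 1, so 16^15 ≡ 4·2·8·16 ≡ 1 (mod 31)
18·1 = 18 ≡ 18 (mod 31)
4 ≠ 18; the check fails.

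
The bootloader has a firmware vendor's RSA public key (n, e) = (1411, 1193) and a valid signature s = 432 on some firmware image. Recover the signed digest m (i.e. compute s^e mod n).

s^2 ≡ 432^2 = 186624 ≡ 372
s^4 ≡ 372^2 = 138384 ≡ 106
s^8 ≡ 106^2 = 11236 ≡ 1359
s^16 ≡ 1359^2 = 1846881 ≡ 1293
s^32 ≡ 1293^2 = 1671849 ≡ 1225
s^64 ≡ 1225^2 = 1500625 ≡ 732
s^128 ≡ 732^2 = 535824 ≡ 1055
s^256 ≡ 1055^2 = 1113025 ≡ 1157
s^512 ≡ 1157^2 = 1338649 ≡ 1021
s^1024 ≡ 1021^2 = 1042441 ≡ 1123
1193 = 1024 + 128 + 32 + 8 + 1, so s^1193 ≡ 1123·1055·1225·1359·432 ≡ 1268 (mod 1411)

1268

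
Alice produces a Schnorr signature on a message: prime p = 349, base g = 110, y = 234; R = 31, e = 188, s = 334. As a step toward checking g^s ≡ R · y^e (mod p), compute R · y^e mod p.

234^2 = 54756 ≡ 312
234^4 ≡ 312^2 = 97344 ≡ 322
234^8 ≡ 322^2 = 103684 ≡ 31
234^16 ≡ 31^2 = 961 ≡ 263
234^32 ≡ 263^2 = 69169 ≡ 67
234^64 ≡ 67^2 = 4489 ≡ 301
234^128 ≡ 301^2 = 90601 ≡ 210
188 = 128 + 32 + 16 + 8 + 4, so 234^188 ≡ 210·67·263·31·322 ≡ 257 (mod 349)
R · y^e ≡ 31·257 = 7967 ≡ 289 (mod 349)

289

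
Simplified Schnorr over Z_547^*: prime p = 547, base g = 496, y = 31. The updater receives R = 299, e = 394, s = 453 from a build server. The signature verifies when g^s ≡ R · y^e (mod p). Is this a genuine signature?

genuine

g^s mod p:
496^2 = 246016 ≡ 413
496^4 ≡ 413^2 = 170569 ≡ 452
496^8 ≡ 452^2 = 204304 ≡ 273
496^16 ≡ 273^2 = 74529 ≡ 137
496^32 ≡ 137^2 = 18769 ≡ 171
496^64 ≡ 171^2 = 29241 ≡ 250
496^128 ≡ 250^2 = 62500 ≡ 142
496^256 ≡ 142^2 = 20164 ≡ 472
453 = 256 + 128 + 64 + 4 + 1, so 496^453 ≡ 472·142·250·452·496 ≡ 433 (mod 547)
R · y^e mod p:
31^2 = 961 ≡ 414
31^4 ≡ 414^2 = 171396 ≡ 185
31^8 ≡ 185^2 = 34225 ≡ 311
31^16 ≡ 311^2 = 96721 ≡ 449
31^32 ≡ 449^2 = 201601 ≡ 305
31^64 ≡ 305^2 = 93025 ≡ 35
31^128 ≡ 35^2 = 1225 ≡ 131
31^256 ≡ 131^2 = 17161 ≡ 204
394 = 256 + 128 + 8 + 2, so 31^394 ≡ 204·131·311·414 ≡ 446 (mod 547)
299·446 = 133354 ≡ 433 (mod 547)
433 ≡ 433 (mod 547); signature holds.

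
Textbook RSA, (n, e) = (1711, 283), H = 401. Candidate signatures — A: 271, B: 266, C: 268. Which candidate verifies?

Candidate A: Squares mod 1711: 271^1≡271, 271^2≡1579, 271^4≡314, 271^8≡1069, 271^16≡1524, 271^32≡749, 271^64≡1504, 271^128≡74, 271^256≡343; 283 = 256 + 16 + 8 + 2 + 1, so 271^283 ≡ 343·1524·1069·1579·271 ≡ 536 (mod 1711)
Candidate B: Squares mod 1711: 266^1≡266, 266^2≡605, 266^4≡1582, 266^8≡1242, 266^16≡953, 266^32≡1379, 266^64≡720, 266^128≡1678, 266^256≡1089; 283 = 256 + 16 + 8 + 2 + 1, so 266^283 ≡ 1089·953·1242·605·266 ≡ 1662 (mod 1711)
Candidate C: Squares mod 1711: 268^1≡268, 268^2≡1673, 268^4≡1444, 268^8≡1138, 268^16≡1528, 268^32≡980, 268^64≡529, 268^128≡948, 268^256≡429; 283 = 256 + 16 + 8 + 2 + 1, so 268^283 ≡ 429·1528·1138·1673·268 ≡ 401 (mod 1711)
  → matches H = 401

C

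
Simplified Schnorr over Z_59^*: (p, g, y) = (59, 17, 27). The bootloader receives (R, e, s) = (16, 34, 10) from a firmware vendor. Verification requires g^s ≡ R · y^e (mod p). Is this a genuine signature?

g^s mod p:
17^2 = 289 ≡ 53
17^4 ≡ 53^2 = 2809 ≡ 36
17^8 ≡ 36^2 = 1296 ≡ 57
10 = 8 + 2, so 17^10 ≡ 57·53 ≡ 12 (mod 59)
R · y^e mod p:
27^2 = 729 ≡ 21
27^4 ≡ 21^2 = 441 ≡ 28
27^8 ≡ 28^2 = 784 ≡ 17
27^16 ≡ 17^2 = 289 ≡ 53
27^32 ≡ 53^2 = 2809 ≡ 36
34 = 32 + 2, so 27^34 ≡ 36·21 ≡ 48 (mod 59)
16·48 = 768 ≡ 1 (mod 59)
12 ≠ 1; the check fails.

forged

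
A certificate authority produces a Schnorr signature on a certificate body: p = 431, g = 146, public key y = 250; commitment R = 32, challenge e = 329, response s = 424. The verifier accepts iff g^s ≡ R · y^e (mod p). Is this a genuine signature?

g^s mod p:
146^2 = 21316 ≡ 197
146^4 ≡ 197^2 = 38809 ≡ 19
146^8 ≡ 19^2 = 361
146^16 ≡ 361^2 = 130321 ≡ 159
146^32 ≡ 159^2 = 25281 ≡ 283
146^64 ≡ 283^2 = 80089 ≡ 354
146^128 ≡ 354^2 = 125316 ≡ 326
146^256 ≡ 326^2 = 106276 ≡ 250
424 = 256 + 128 + 32 + 8, so 146^424 ≡ 250·326·283·361 ≡ 225 (mod 431)
R · y^e mod p:
250^2 = 62500 ≡ 5
250^4 ≡ 5^2 = 25
250^8 ≡ 25^2 = 625 ≡ 194
250^16 ≡ 194^2 = 37636 ≡ 139
250^32 ≡ 139^2 = 19321 ≡ 357
250^64 ≡ 357^2 = 127449 ≡ 304
250^128 ≡ 304^2 = 92416 ≡ 182
250^256 ≡ 182^2 = 33124 ≡ 368
329 = 256 + 64 + 8 + 1, so 250^329 ≡ 368·304·194·250 ≡ 236 (mod 431)
32·236 = 7552 ≡ 225 (mod 431)
225 ≡ 225 (mod 431); signature holds.

genuine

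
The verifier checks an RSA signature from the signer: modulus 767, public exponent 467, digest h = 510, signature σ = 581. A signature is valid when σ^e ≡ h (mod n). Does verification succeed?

Squares mod 767: σ^1≡581, σ^2≡81, σ^4≡425, σ^8≡380, σ^16≡204, σ^32≡198, σ^64≡87, σ^128≡666, σ^256≡230
467 = 256 + 128 + 64 + 16 + 2 + 1, so σ^467 ≡ 230·666·87·204·81·581 ≡ 510 (mod 767)
σ^467 mod 767 = 510 matches h.

passes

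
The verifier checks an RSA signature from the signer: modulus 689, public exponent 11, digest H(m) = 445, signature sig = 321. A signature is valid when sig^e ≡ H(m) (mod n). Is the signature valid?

valid

sig^11 mod 689 = 445
sig^11 mod 689 = 445 matches H(m).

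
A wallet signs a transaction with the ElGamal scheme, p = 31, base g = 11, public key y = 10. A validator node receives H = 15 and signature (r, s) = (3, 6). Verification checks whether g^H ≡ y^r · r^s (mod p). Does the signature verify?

Left side g^H mod p:
11^2 = 121 ≡ 28
11^4 ≡ 28^2 = 784 ≡ 9
11^8 ≡ 9^2 = 81 ≡ 19
15 = 8 + 4 + 2 + 1, so 11^15 ≡ 19·9·28·11 ≡ 30 (mod 31)
Right side y^r · r^s mod p:
10^2 = 100 ≡ 7
3 = 2 + 1, so 10^3 ≡ 7·10 ≡ 8 (mod 31)
3^2 = 9
3^4 ≡ 9^2 = 81 ≡ 19
6 = 4 + 2, so 3^6 ≡ 19·9 ≡ 16 (mod 31)
8·16 = 128 ≡ 4 (mod 31)
30 ≠ 4, so verification fails.

does not verify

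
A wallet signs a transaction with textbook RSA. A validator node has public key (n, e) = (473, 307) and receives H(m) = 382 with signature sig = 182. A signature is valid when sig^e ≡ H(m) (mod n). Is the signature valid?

valid

Squares mod 473: sig^1≡182, sig^2≡14, sig^4≡196, sig^8≡103, sig^16≡203, sig^32≡58, sig^64≡53, sig^128≡444, sig^256≡368
307 = 256 + 32 + 16 + 2 + 1, so sig^307 ≡ 368·58·203·14·182 ≡ 382 (mod 473)
sig^307 mod 473 = 382 matches H(m).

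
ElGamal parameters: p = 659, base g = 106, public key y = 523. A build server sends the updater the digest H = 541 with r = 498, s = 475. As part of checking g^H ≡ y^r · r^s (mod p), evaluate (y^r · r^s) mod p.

523^498 mod 659 = 73
498^475 mod 659 = 60
y^r · r^s ≡ 73·60 = 4380 ≡ 426 (mod 659)

426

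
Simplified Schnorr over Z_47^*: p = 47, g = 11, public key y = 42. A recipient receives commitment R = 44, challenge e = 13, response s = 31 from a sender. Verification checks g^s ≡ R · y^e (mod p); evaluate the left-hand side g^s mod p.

35

Squares mod 47: 11^1≡11, 11^2≡27, 11^4≡24, 11^8≡12, 11^16≡3
31 = 16 + 8 + 4 + 2 + 1, so 11^31 ≡ 3·12·24·27·11 ≡ 35 (mod 47)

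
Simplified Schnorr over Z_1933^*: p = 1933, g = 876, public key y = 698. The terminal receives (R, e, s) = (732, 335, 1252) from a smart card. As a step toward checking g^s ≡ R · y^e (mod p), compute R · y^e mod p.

1591

698^2 = 487204 ≡ 88
698^4 ≡ 88^2 = 7744 ≡ 12
698^8 ≡ 12^2 = 144
698^16 ≡ 144^2 = 20736 ≡ 1406
698^32 ≡ 1406^2 = 1976836 ≡ 1310
698^64 ≡ 1310^2 = 1716100 ≡ 1529
698^128 ≡ 1529^2 = 2337841 ≡ 844
698^256 ≡ 844^2 = 712336 ≡ 992
335 = 256 + 64 + 8 + 4 + 2 + 1, so 698^335 ≡ 992·1529·144·12·88·698 ≡ 1885 (mod 1933)
R · y^e ≡ 732·1885 = 1379820 ≡ 1591 (mod 1933)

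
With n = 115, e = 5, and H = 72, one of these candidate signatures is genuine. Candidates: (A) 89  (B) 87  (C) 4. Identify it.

B

Candidate A: Squares mod 115: 89^1≡89, 89^2≡101, 89^4≡81; 5 = 4 + 1, so 89^5 ≡ 81·89 ≡ 79 (mod 115)
Candidate B: Squares mod 115: 87^1≡87, 87^2≡94, 87^4≡96; 5 = 4 + 1, so 87^5 ≡ 96·87 ≡ 72 (mod 115)
  → matches H = 72
Candidate C: Squares mod 115: 4^1≡4, 4^2≡16, 4^4≡26; 5 = 4 + 1, so 4^5 ≡ 26·4 ≡ 104 (mod 115)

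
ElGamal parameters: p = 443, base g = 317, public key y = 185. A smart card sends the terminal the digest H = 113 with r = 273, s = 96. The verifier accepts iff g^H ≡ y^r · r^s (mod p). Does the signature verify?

Left side g^H mod p:
317^2 = 100489 ≡ 371
317^4 ≡ 371^2 = 137641 ≡ 311
317^8 ≡ 311^2 = 96721 ≡ 147
317^16 ≡ 147^2 = 21609 ≡ 345
317^32 ≡ 345^2 = 119025 ≡ 301
317^64 ≡ 301^2 = 90601 ≡ 229
113 = 64 + 32 + 16 + 1, so 317^113 ≡ 229·301·345·317 ≡ 278 (mod 443)
Right side y^r · r^s mod p:
185^2 = 34225 ≡ 114
185^4 ≡ 114^2 = 12996 ≡ 149
185^8 ≡ 149^2 = 22201 ≡ 51
185^16 ≡ 51^2 = 2601 ≡ 386
185^32 ≡ 386^2 = 148996 ≡ 148
185^64 ≡ 148^2 = 21904 ≡ 197
185^128 ≡ 197^2 = 38809 ≡ 268
185^256 ≡ 268^2 = 71824 ≡ 58
273 = 256 + 16 + 1, so 185^273 ≡ 58·386·185 ≡ 173 (mod 443)
273^2 = 74529 ≡ 105
273^4 ≡ 105^2 = 11025 ≡ 393
273^8 ≡ 393^2 = 154449 ≡ 285
273^16 ≡ 285^2 = 81225 ≡ 156
273^32 ≡ 156^2 = 24336 ≡ 414
273^64 ≡ 414^2 = 171396 ≡ 398
96 = 64 + 32, so 273^96 ≡ 398·414 ≡ 419 (mod 443)
173·419 = 72487 ≡ 278 (mod 443)
278 ≡ 278 (mod 443), so the signature is genuine.

verifies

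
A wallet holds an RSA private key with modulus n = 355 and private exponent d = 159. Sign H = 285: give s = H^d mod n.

285

Squares mod 355: H^1≡285, H^2≡285, H^4≡285, H^8≡285, H^16≡285, H^32≡285, H^64≡285, H^128≡285
159 = 128 + 16 + 8 + 4 + 2 + 1, so H^159 ≡ 285·285·285·285·285·285 ≡ 285 (mod 355)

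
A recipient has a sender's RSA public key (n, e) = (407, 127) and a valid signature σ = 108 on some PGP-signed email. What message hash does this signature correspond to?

Squares mod 407: σ^1≡108, σ^2≡268, σ^4≡192, σ^8≡234, σ^16≡218, σ^32≡312, σ^64≡71
127 = 64 + 32 + 16 + 8 + 4 + 2 + 1, so σ^127 ≡ 71·312·218·234·192·268·108 ≡ 367 (mod 407)

367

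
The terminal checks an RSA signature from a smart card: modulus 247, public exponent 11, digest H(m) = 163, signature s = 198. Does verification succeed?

fails

Squares mod 247: s^1≡198, s^2≡178, s^4≡68, s^8≡178
11 = 8 + 2 + 1, so s^11 ≡ 178·178·198 ≡ 126 (mod 247)
126 ≠ 163, so verification fails.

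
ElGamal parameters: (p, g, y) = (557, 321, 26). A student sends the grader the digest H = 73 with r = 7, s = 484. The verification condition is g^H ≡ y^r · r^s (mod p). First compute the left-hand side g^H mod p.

379

321^2 = 103041 ≡ 553
321^4 ≡ 553^2 = 305809 ≡ 16
321^8 ≡ 16^2 = 256
321^16 ≡ 256^2 = 65536 ≡ 367
321^32 ≡ 367^2 = 134689 ≡ 452
321^64 ≡ 452^2 = 204304 ≡ 442
73 = 64 + 8 + 1, so 321^73 ≡ 442·256·321 ≡ 379 (mod 557)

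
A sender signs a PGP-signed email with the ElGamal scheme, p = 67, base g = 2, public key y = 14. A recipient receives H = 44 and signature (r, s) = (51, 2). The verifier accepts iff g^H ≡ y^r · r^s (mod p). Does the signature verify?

verifies

Left side g^H mod p:
2^2 = 4
2^4 ≡ 4^2 = 16
2^8 ≡ 16^2 = 256 ≡ 55
2^16 ≡ 55^2 = 3025 ≡ 10
2^32 ≡ 10^2 = 100 ≡ 33
44 = 32 + 8 + 4, so 2^44 ≡ 33·55·16 ≡ 29 (mod 67)
Right side y^r · r^s mod p:
14^2 = 196 ≡ 62
14^4 ≡ 62^2 = 3844 ≡ 25
14^8 ≡ 25^2 = 625 ≡ 22
14^16 ≡ 22^2 = 484 ≡ 15
14^32 ≡ 15^2 = 225 ≡ 24
51 = 32 + 16 + 2 + 1, so 14^51 ≡ 24·15·62·14 ≡ 59 (mod 67)
51^2 = 2601 ≡ 55
59·55 = 3245 ≡ 29 (mod 67)
29 ≡ 29 (mod 67), so the signature is genuine.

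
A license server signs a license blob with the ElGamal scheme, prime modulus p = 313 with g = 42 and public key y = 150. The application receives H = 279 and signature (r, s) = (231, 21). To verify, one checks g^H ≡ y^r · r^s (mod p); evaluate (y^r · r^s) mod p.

150^2 = 22500 ≡ 277
150^4 ≡ 277^2 = 76729 ≡ 44
150^8 ≡ 44^2 = 1936 ≡ 58
150^16 ≡ 58^2 = 3364 ≡ 234
150^32 ≡ 234^2 = 54756 ≡ 294
150^64 ≡ 294^2 = 86436 ≡ 48
150^128 ≡ 48^2 = 2304 ≡ 113
231 = 128 + 64 + 32 + 4 + 2 + 1, so 150^231 ≡ 113·48·294·44·277·150 ≡ 103 (mod 313)
231^2 = 53361 ≡ 151
231^4 ≡ 151^2 = 22801 ≡ 265
231^8 ≡ 265^2 = 70225 ≡ 113
231^16 ≡ 113^2 = 12769 ≡ 249
21 = 16 + 4 + 1, so 231^21 ≡ 249·265·231 ≡ 61 (mod 313)
y^r · r^s ≡ 103·61 = 6283 ≡ 23 (mod 313)

23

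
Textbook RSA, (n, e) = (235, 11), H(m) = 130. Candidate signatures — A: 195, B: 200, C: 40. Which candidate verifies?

Candidate A: Squares mod 235: 195^1≡195, 195^2≡190, 195^4≡145, 195^8≡110; 11 = 8 + 2 + 1, so 195^11 ≡ 110·190·195 ≡ 130 (mod 235)
  → matches H(m) = 130
Candidate B: Squares mod 235: 200^1≡200, 200^2≡50, 200^4≡150, 200^8≡175; 11 = 8 + 2 + 1, so 200^11 ≡ 175·50·200 ≡ 190 (mod 235)
Candidate C: Squares mod 235: 40^1≡40, 40^2≡190, 40^4≡145, 40^8≡110; 11 = 8 + 2 + 1, so 40^11 ≡ 110·190·40 ≡ 105 (mod 235)

A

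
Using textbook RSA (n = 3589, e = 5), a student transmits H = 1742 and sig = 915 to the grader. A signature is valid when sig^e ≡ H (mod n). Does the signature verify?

sig^2 ≡ 915^2 = 837225 ≡ 988
sig^4 ≡ 988^2 = 976144 ≡ 3525
5 = 4 + 1, so sig^5 ≡ 3525·915 ≡ 2453 (mod 3589)
The recovered value 2453 does not match the digest 1742.

does not verify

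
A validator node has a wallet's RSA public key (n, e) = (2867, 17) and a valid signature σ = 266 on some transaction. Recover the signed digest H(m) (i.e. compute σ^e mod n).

σ^2 ≡ 266^2 = 70756 ≡ 1948
σ^4 ≡ 1948^2 = 3794704 ≡ 1663
σ^8 ≡ 1663^2 = 2765569 ≡ 1781
σ^16 ≡ 1781^2 = 3171961 ≡ 1059
17 = 16 + 1, so σ^17 ≡ 1059·266 ≡ 728 (mod 2867)

728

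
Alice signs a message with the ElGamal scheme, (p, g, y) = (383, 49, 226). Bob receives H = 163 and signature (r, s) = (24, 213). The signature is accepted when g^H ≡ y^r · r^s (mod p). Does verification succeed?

Left side g^H mod p:
Squares mod 383: 49^1≡49, 49^2≡103, 49^4≡268, 49^8≡203, 49^16≡228, 49^32≡279, 49^64≡92, 49^128≡38
163 = 128 + 32 + 2 + 1, so 49^163 ≡ 38·279·103·49 ≡ 130 (mod 383)
Right side y^r · r^s mod p:
Squares mod 383: 226^1≡226, 226^2≡137, 226^4≡2, 226^8≡4, 226^16≡16
24 = 16 + 8, so 226^24 ≡ 16·4 ≡ 64 (mod 383)
Squares mod 383: 24^1≡24, 24^2≡193, 24^4≡98, 24^8≡29, 24^16≡75, 24^32≡263, 24^64≡229, 24^128≡353
213 = 128 + 64 + 16 + 4 + 1, so 24^213 ≡ 353·229·75·98·24 ≡ 301 (mod 383)
64·301 = 19264 ≡ 114 (mod 383)
130 ≠ 114, so verification fails.

fails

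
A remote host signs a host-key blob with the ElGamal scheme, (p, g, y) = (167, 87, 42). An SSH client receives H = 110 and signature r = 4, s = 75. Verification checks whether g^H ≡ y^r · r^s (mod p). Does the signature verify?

does not verify

Left side g^H mod p:
87^2 = 7569 ≡ 54
87^4 ≡ 54^2 = 2916 ≡ 77
87^8 ≡ 77^2 = 5929 ≡ 84
87^16 ≡ 84^2 = 7056 ≡ 42
87^32 ≡ 42^2 = 1764 ≡ 94
87^64 ≡ 94^2 = 8836 ≡ 152
110 = 64 + 32 + 8 + 4 + 2, so 87^110 ≡ 152·94·84·77·54 ≡ 128 (mod 167)
Right side y^r · r^s mod p:
42^2 = 1764 ≡ 94
42^4 ≡ 94^2 = 8836 ≡ 152
4^2 = 16
4^4 ≡ 16^2 = 256 ≡ 89
4^8 ≡ 89^2 = 7921 ≡ 72
4^16 ≡ 72^2 = 5184 ≡ 7
4^32 ≡ 7^2 = 49
4^64 ≡ 49^2 = 2401 ≡ 63
75 = 64 + 8 + 2 + 1, so 4^75 ≡ 63·72·16·4 ≡ 58 (mod 167)
152·58 = 8816 ≡ 132 (mod 167)
128 ≠ 132, so verification fails.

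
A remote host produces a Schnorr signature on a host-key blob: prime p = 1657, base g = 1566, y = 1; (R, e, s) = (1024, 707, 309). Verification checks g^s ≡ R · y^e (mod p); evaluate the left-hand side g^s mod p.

1566^2 = 2452356 ≡ 1653
1566^4 ≡ 1653^2 = 2732409 ≡ 16
1566^8 ≡ 16^2 = 256
1566^16 ≡ 256^2 = 65536 ≡ 913
1566^32 ≡ 913^2 = 833569 ≡ 98
1566^64 ≡ 98^2 = 9604 ≡ 1319
1566^128 ≡ 1319^2 = 1739761 ≡ 1568
1566^256 ≡ 1568^2 = 2458624 ≡ 1293
309 = 256 + 32 + 16 + 4 + 1, so 1566^309 ≡ 1293·98·913·16·1566 ≡ 1024 (mod 1657)

1024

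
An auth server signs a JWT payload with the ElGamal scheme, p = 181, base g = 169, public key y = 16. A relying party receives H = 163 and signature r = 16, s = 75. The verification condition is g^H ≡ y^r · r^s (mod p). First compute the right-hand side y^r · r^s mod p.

16

Squares mod 181: 16^1≡16, 16^2≡75, 16^4≡14, 16^8≡15, 16^16≡44
16^16 ≡ 44 (mod 181)
Squares mod 181: 16^1≡16, 16^2≡75, 16^4≡14, 16^8≡15, 16^16≡44, 16^32≡126, 16^64≡129
75 = 64 + 8 + 2 + 1, so 16^75 ≡ 129·15·75·16 ≡ 132 (mod 181)
y^r · r^s ≡ 44·132 = 5808 ≡ 16 (mod 181)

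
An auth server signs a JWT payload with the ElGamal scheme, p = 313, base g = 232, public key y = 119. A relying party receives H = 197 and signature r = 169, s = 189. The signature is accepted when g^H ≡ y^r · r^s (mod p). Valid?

Left side g^H mod p:
232^2 = 53824 ≡ 301
232^4 ≡ 301^2 = 90601 ≡ 144
232^8 ≡ 144^2 = 20736 ≡ 78
232^16 ≡ 78^2 = 6084 ≡ 137
232^32 ≡ 137^2 = 18769 ≡ 302
232^64 ≡ 302^2 = 91204 ≡ 121
232^128 ≡ 121^2 = 14641 ≡ 243
197 = 128 + 64 + 4 + 1, so 232^197 ≡ 243·121·144·232 ≡ 12 (mod 313)
Right side y^r · r^s mod p:
119^2 = 14161 ≡ 76
119^4 ≡ 76^2 = 5776 ≡ 142
119^8 ≡ 142^2 = 20164 ≡ 132
119^16 ≡ 132^2 = 17424 ≡ 209
119^32 ≡ 209^2 = 43681 ≡ 174
119^64 ≡ 174^2 = 30276 ≡ 228
119^128 ≡ 228^2 = 51984 ≡ 26
169 = 128 + 32 + 8 + 1, so 119^169 ≡ 26·174·132·119 ≡ 98 (mod 313)
169^2 = 28561 ≡ 78
169^4 ≡ 78^2 = 6084 ≡ 137
169^8 ≡ 137^2 = 18769 ≡ 302
169^16 ≡ 302^2 = 91204 ≡ 121
169^32 ≡ 121^2 = 14641 ≡ 243
169^64 ≡ 243^2 = 59049 ≡ 205
169^128 ≡ 205^2 = 42025 ≡ 83
189 = 128 + 32 + 16 + 8 + 4 + 1, so 169^189 ≡ 83·243·121·302·137·169 ≡ 64 (mod 313)
98·64 = 6272 ≡ 12 (mod 313)
12 ≡ 12 (mod 313), so the signature is genuine.

yes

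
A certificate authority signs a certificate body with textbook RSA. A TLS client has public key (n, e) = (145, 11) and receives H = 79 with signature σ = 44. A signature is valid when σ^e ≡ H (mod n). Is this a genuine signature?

σ^2 ≡ 44^2 = 1936 ≡ 51
σ^4 ≡ 51^2 = 2601 ≡ 136
σ^8 ≡ 136^2 = 18496 ≡ 81
11 = 8 + 2 + 1, so σ^11 ≡ 81·51·44 ≡ 79 (mod 145)
σ^11 mod 145 = 79 matches H.

genuine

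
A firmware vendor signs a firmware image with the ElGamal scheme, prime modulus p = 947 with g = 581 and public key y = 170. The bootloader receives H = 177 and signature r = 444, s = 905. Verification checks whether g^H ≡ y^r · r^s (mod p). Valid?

Left side g^H mod p:
Squares mod 947: 581^1≡581, 581^2≡429, 581^4≡323, 581^8≡159, 581^16≡659, 581^32≡555, 581^64≡250, 581^128≡945
177 = 128 + 32 + 16 + 1, so 581^177 ≡ 945·555·659·581 ≡ 864 (mod 947)
Right side y^r · r^s mod p:
Squares mod 947: 170^1≡170, 170^2≡490, 170^4≡509, 170^8≡550, 170^16≡407, 170^32≡871, 170^64≡94, 170^128≡313, 170^256≡428
444 = 256 + 128 + 32 + 16 + 8 + 4, so 170^444 ≡ 428·313·871·407·550·509 ≡ 797 (mod 947)
Squares mod 947: 444^1≡444, 444^2≡160, 444^4≡31, 444^8≡14, 444^16≡196, 444^32≡536, 444^64≡355, 444^128≡74, 444^256≡741, 444^512≡768
905 = 512 + 256 + 128 + 8 + 1, so 444^905 ≡ 768·741·74·14·444 ≡ 70 (mod 947)
797·70 = 55790 ≡ 864 (mod 947)
864 ≡ 864 (mod 947), so the signature is genuine.

yes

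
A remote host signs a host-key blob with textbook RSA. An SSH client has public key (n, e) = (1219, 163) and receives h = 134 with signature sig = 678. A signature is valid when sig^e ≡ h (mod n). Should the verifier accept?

accept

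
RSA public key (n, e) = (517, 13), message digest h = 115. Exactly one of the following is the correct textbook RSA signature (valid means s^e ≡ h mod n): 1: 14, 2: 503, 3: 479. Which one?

1

Candidate 1: Squares mod 517: 14^1≡14, 14^2≡196, 14^4≡158, 14^8≡148; 13 = 8 + 4 + 1, so 14^13 ≡ 148·158·14 ≡ 115 (mod 517)
  → matches h = 115
Candidate 2: Squares mod 517: 503^1≡503, 503^2≡196, 503^4≡158, 503^8≡148; 13 = 8 + 4 + 1, so 503^13 ≡ 148·158·503 ≡ 402 (mod 517)
Candidate 3: Squares mod 517: 479^1≡479, 479^2≡410, 479^4≡75, 479^8≡455; 13 = 8 + 4 + 1, so 479^13 ≡ 455·75·479 ≡ 403 (mod 517)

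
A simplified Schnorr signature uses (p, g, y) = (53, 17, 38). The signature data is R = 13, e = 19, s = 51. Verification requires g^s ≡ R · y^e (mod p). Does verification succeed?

g^s mod p:
17^51 mod 53 = 25
R · y^e mod p:
38^19 mod 53 = 29
13·29 = 377 ≡ 6 (mod 53)
25 ≠ 6; the check fails.

fails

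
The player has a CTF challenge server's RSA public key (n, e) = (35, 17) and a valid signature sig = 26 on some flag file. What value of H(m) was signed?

31

Squares mod 35: sig^1≡26, sig^2≡11, sig^4≡16, sig^8≡11, sig^16≡16
17 = 16 + 1, so sig^17 ≡ 16·26 ≡ 31 (mod 35)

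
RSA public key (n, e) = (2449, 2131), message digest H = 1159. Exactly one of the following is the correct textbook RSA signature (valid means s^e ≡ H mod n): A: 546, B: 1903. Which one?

Candidate A: Squares mod 2449: 546^1≡546, 546^2≡1787, 546^4≡2322, 546^8≡1435, 546^16≡2065, 546^32≡516, 546^64≡1764, 546^128≡1466, 546^256≡1383, 546^512≡20, 546^1024≡400, 546^2048≡815; 2131 = 2048 + 64 + 16 + 2 + 1, so 546^2131 ≡ 815·1764·2065·1787·546 ≡ 1290 (mod 2449)
Candidate B: Squares mod 2449: 1903^1≡1903, 1903^2≡1787, 1903^4≡2322, 1903^8≡1435, 1903^16≡2065, 1903^32≡516, 1903^64≡1764, 1903^128≡1466, 1903^256≡1383, 1903^512≡20, 1903^1024≡400, 1903^2048≡815; 2131 = 2048 + 64 + 16 + 2 + 1, so 1903^2131 ≡ 815·1764·2065·1787·1903 ≡ 1159 (mod 2449)
  → matches H = 1159

B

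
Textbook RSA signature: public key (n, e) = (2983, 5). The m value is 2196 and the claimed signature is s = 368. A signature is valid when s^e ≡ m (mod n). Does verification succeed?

Squares mod 2983: s^1≡368, s^2≡1189, s^4≡2762
5 = 4 + 1, so s^5 ≡ 2762·368 ≡ 2196 (mod 2983)
Since 2196 equals the digest 2196, verification succeeds.

passes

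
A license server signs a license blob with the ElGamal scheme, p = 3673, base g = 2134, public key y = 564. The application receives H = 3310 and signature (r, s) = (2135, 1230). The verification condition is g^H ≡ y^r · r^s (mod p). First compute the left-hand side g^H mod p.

Squares mod 3673: 2134^1≡2134, 2134^2≡3109, 2134^4≡2218, 2134^8≡1377, 2134^16≡861, 2134^32≡3048, 2134^64≡1287, 2134^128≡3519, 2134^256≡1678, 2134^512≡2166, 2134^1024≡1135, 2134^2048≡2675
3310 = 2048 + 1024 + 128 + 64 + 32 + 8 + 4 + 2, so 2134^3310 ≡ 2675·1135·3519·1287·3048·1377·2218·3109 ≡ 462 (mod 3673)

462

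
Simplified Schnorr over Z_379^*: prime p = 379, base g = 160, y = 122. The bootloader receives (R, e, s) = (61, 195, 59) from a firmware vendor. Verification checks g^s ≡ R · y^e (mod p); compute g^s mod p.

Squares mod 379: 160^1≡160, 160^2≡207, 160^4≡22, 160^8≡105, 160^16≡34, 160^32≡19
59 = 32 + 16 + 8 + 2 + 1, so 160^59 ≡ 19·34·105·207·160 ≡ 278 (mod 379)

278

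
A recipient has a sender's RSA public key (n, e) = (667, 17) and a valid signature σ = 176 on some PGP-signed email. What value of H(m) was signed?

σ^2 ≡ 176^2 = 30976 ≡ 294
σ^4 ≡ 294^2 = 86436 ≡ 393
σ^8 ≡ 393^2 = 154449 ≡ 372
σ^16 ≡ 372^2 = 138384 ≡ 315
17 = 16 + 1, so σ^17 ≡ 315·176 ≡ 79 (mod 667)

79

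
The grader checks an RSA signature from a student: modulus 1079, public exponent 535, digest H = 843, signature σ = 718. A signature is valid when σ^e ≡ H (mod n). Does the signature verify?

does not verify

σ^2 ≡ 718^2 = 515524 ≡ 841
σ^4 ≡ 841^2 = 707281 ≡ 536
σ^8 ≡ 536^2 = 287296 ≡ 282
σ^16 ≡ 282^2 = 79524 ≡ 757
σ^32 ≡ 757^2 = 573049 ≡ 100
σ^64 ≡ 100^2 = 10000 ≡ 289
σ^128 ≡ 289^2 = 83521 ≡ 438
σ^256 ≡ 438^2 = 191844 ≡ 861
σ^512 ≡ 861^2 = 741321 ≡ 48
535 = 512 + 16 + 4 + 2 + 1, so σ^535 ≡ 48·757·536·841·718 ≡ 653 (mod 1079)
The recovered value 653 does not match the digest 843.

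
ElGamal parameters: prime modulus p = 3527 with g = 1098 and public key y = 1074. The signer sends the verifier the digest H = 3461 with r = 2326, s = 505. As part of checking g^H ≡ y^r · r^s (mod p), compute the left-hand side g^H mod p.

1098^2 = 1205604 ≡ 2897
1098^4 ≡ 2897^2 = 8392609 ≡ 1876
1098^8 ≡ 1876^2 = 3519376 ≡ 2957
1098^16 ≡ 2957^2 = 8743849 ≡ 416
1098^32 ≡ 416^2 = 173056 ≡ 233
1098^64 ≡ 233^2 = 54289 ≡ 1384
1098^128 ≡ 1384^2 = 1915456 ≡ 295
1098^256 ≡ 295^2 = 87025 ≡ 2377
1098^512 ≡ 2377^2 = 5650129 ≡ 3402
1098^1024 ≡ 3402^2 = 11573604 ≡ 1517
1098^2048 ≡ 1517^2 = 2301289 ≡ 1685
3461 = 2048 + 1024 + 256 + 128 + 4 + 1, so 1098^3461 ≡ 1685·1517·2377·295·1876·1098 ≡ 440 (mod 3527)

440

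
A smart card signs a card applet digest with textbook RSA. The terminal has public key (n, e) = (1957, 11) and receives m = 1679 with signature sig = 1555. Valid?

sig^2 ≡ 1555^2 = 2418025 ≡ 1130
sig^4 ≡ 1130^2 = 1276900 ≡ 936
sig^8 ≡ 936^2 = 876096 ≡ 1317
11 = 8 + 2 + 1, so sig^11 ≡ 1317·1130·1555 ≡ 351 (mod 1957)
The recovered value 351 does not match the digest 1679.

no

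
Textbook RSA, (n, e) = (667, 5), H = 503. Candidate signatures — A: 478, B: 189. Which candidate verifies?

Candidate A: Squares mod 667: 478^1≡478, 478^2≡370, 478^4≡165; 5 = 4 + 1, so 478^5 ≡ 165·478 ≡ 164 (mod 667)
Candidate B: Squares mod 667: 189^1≡189, 189^2≡370, 189^4≡165; 5 = 4 + 1, so 189^5 ≡ 165·189 ≡ 503 (mod 667)
  → matches H = 503

B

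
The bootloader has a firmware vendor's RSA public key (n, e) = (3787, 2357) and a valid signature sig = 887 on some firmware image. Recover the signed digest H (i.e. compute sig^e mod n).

sig^2 ≡ 887^2 = 786769 ≡ 2860
sig^4 ≡ 2860^2 = 8179600 ≡ 3467
sig^8 ≡ 3467^2 = 12020089 ≡ 151
sig^16 ≡ 151^2 = 22801 ≡ 79
sig^32 ≡ 79^2 = 6241 ≡ 2454
sig^64 ≡ 2454^2 = 6022116 ≡ 786
sig^128 ≡ 786^2 = 617796 ≡ 515
sig^256 ≡ 515^2 = 265225 ≡ 135
sig^512 ≡ 135^2 = 18225 ≡ 3077
sig^1024 ≡ 3077^2 = 9467929 ≡ 429
sig^2048 ≡ 429^2 = 184041 ≡ 2265
2357 = 2048 + 256 + 32 + 16 + 4 + 1, so sig^2357 ≡ 2265·135·2454·79·3467·887 ≡ 2012 (mod 3787)

2012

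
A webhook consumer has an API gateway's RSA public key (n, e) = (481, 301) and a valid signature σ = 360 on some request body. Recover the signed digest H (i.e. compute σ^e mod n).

σ^2 ≡ 360^2 = 129600 ≡ 211
σ^4 ≡ 211^2 = 44521 ≡ 269
σ^8 ≡ 269^2 = 72361 ≡ 211
σ^16 ≡ 211^2 = 44521 ≡ 269
σ^32 ≡ 269^2 = 72361 ≡ 211
σ^64 ≡ 211^2 = 44521 ≡ 269
σ^128 ≡ 269^2 = 72361 ≡ 211
σ^256 ≡ 211^2 = 44521 ≡ 269
301 = 256 + 32 + 8 + 4 + 1, so σ^301 ≡ 269·211·211·269·360 ≡ 360 (mod 481)

360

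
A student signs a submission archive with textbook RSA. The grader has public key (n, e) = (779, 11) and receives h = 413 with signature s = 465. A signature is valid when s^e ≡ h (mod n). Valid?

Squares mod 779: s^1≡465, s^2≡442, s^4≡614, s^8≡739
11 = 8 + 2 + 1, so s^11 ≡ 739·442·465 ≡ 366 (mod 779)
The recovered value 366 does not match the digest 413.

no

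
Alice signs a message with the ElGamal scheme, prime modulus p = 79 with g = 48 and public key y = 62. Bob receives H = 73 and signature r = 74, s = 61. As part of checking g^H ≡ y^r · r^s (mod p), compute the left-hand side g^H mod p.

48^2 = 2304 ≡ 13
48^4 ≡ 13^2 = 169 ≡ 11
48^8 ≡ 11^2 = 121 ≡ 42
48^16 ≡ 42^2 = 1764 ≡ 26
48^32 ≡ 26^2 = 676 ≡ 44
48^64 ≡ 44^2 = 1936 ≡ 40
73 = 64 + 8 + 1, so 48^73 ≡ 40·42·48 ≡ 60 (mod 79)

60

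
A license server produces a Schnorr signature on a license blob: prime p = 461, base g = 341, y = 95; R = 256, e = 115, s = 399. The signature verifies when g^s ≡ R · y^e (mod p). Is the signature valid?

g^s mod p:
341^399 mod 461 = 256
R · y^e mod p:
95^115 mod 461 = 1
256·1 = 256 ≡ 256 (mod 461)
256 ≡ 256 (mod 461); signature holds.

valid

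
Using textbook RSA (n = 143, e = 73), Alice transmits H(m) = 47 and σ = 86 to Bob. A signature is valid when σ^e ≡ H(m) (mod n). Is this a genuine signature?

genuine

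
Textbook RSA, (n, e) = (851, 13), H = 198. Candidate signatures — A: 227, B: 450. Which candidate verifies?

A

Candidate A: 227^2 = 51529 ≡ 469; 227^4 ≡ 469^2 = 219961 ≡ 403; 227^8 ≡ 403^2 = 162409 ≡ 719; 13 = 8 + 4 + 1, so 227^13 ≡ 719·403·227 ≡ 198 (mod 851)
  → matches H = 198
Candidate B: 450^2 = 202500 ≡ 813; 450^4 ≡ 813^2 = 660969 ≡ 593; 450^8 ≡ 593^2 = 351649 ≡ 186; 13 = 8 + 4 + 1, so 450^13 ≡ 186·593·450 ≡ 376 (mod 851)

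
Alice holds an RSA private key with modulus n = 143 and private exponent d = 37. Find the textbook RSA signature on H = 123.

84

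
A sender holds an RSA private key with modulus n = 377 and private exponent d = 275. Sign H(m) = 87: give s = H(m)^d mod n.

(H(m))^2 ≡ 87^2 = 7569 ≡ 29
(H(m))^4 ≡ 29^2 = 841 ≡ 87
(H(m))^8 ≡ 87^2 = 7569 ≡ 29
(H(m))^16 ≡ 29^2 = 841 ≡ 87
(H(m))^32 ≡ 87^2 = 7569 ≡ 29
(H(m))^64 ≡ 29^2 = 841 ≡ 87
(H(m))^128 ≡ 87^2 = 7569 ≡ 29
(H(m))^256 ≡ 29^2 = 841 ≡ 87
275 = 256 + 16 + 2 + 1, so (H(m))^275 ≡ 87·87·29·87 ≡ 29 (mod 377)

29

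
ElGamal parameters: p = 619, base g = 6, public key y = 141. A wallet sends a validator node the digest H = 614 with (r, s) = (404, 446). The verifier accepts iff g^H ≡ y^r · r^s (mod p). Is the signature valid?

Left side g^H mod p:
6^2 = 36
6^4 ≡ 36^2 = 1296 ≡ 58
6^8 ≡ 58^2 = 3364 ≡ 269
6^16 ≡ 269^2 = 72361 ≡ 557
6^32 ≡ 557^2 = 310249 ≡ 130
6^64 ≡ 130^2 = 16900 ≡ 187
6^128 ≡ 187^2 = 34969 ≡ 305
6^256 ≡ 305^2 = 93025 ≡ 175
6^512 ≡ 175^2 = 30625 ≡ 294
614 = 512 + 64 + 32 + 4 + 2, so 6^614 ≡ 294·187·130·58·36 ≡ 587 (mod 619)
Right side y^r · r^s mod p:
141^2 = 19881 ≡ 73
141^4 ≡ 73^2 = 5329 ≡ 377
141^8 ≡ 377^2 = 142129 ≡ 378
141^16 ≡ 378^2 = 142884 ≡ 514
141^32 ≡ 514^2 = 264196 ≡ 502
141^64 ≡ 502^2 = 252004 ≡ 71
141^128 ≡ 71^2 = 5041 ≡ 89
141^256 ≡ 89^2 = 7921 ≡ 493
404 = 256 + 128 + 16 + 4, so 141^404 ≡ 493·89·514·377 ≡ 244 (mod 619)
404^2 = 163216 ≡ 419
404^4 ≡ 419^2 = 175561 ≡ 384
404^8 ≡ 384^2 = 147456 ≡ 134
404^16 ≡ 134^2 = 17956 ≡ 5
404^32 ≡ 5^2 = 25
404^64 ≡ 25^2 = 625 ≡ 6
404^128 ≡ 6^2 = 36
404^256 ≡ 36^2 = 1296 ≡ 58
446 = 256 + 128 + 32 + 16 + 8 + 4 + 2, so 404^446 ≡ 58·36·25·5·134·384·419 ≡ 284 (mod 619)
244·284 = 69296 ≡ 587 (mod 619)
587 ≡ 587 (mod 619), so the signature is genuine.

valid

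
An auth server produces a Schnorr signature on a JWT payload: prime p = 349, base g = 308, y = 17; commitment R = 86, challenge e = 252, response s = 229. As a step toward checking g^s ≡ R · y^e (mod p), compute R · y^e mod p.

17^252 mod 349 = 118
R · y^e ≡ 86·118 = 10148 ≡ 27 (mod 349)

27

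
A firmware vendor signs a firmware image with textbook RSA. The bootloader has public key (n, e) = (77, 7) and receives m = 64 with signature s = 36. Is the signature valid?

s^2 ≡ 36^2 = 1296 ≡ 64
s^4 ≡ 64^2 = 4096 ≡ 15
7 = 4 + 2 + 1, so s^7 ≡ 15·64·36 ≡ 64 (mod 77)
64 = m, so the signature checks out.

valid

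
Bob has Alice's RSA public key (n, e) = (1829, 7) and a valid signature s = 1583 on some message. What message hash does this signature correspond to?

s^2 ≡ 1583^2 = 2505889 ≡ 159
s^4 ≡ 159^2 = 25281 ≡ 1504
7 = 4 + 2 + 1, so s^7 ≡ 1504·159·1583 ≡ 500 (mod 1829)

500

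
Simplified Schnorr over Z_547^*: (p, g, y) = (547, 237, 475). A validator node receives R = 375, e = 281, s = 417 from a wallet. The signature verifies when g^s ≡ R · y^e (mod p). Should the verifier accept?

accept

g^s mod p:
237^2 = 56169 ≡ 375
237^4 ≡ 375^2 = 140625 ≡ 46
237^8 ≡ 46^2 = 2116 ≡ 475
237^16 ≡ 475^2 = 225625 ≡ 261
237^32 ≡ 261^2 = 68121 ≡ 293
237^64 ≡ 293^2 = 85849 ≡ 517
237^128 ≡ 517^2 = 267289 ≡ 353
237^256 ≡ 353^2 = 124609 ≡ 440
417 = 256 + 128 + 32 + 1, so 237^417 ≡ 440·353·293·237 ≡ 237 (mod 547)
R · y^e mod p:
475^2 = 225625 ≡ 261
475^4 ≡ 261^2 = 68121 ≡ 293
475^8 ≡ 293^2 = 85849 ≡ 517
475^16 ≡ 517^2 = 267289 ≡ 353
475^32 ≡ 353^2 = 124609 ≡ 440
475^64 ≡ 440^2 = 193600 ≡ 509
475^128 ≡ 509^2 = 259081 ≡ 350
475^256 ≡ 350^2 = 122500 ≡ 519
281 = 256 + 16 + 8 + 1, so 475^281 ≡ 519·353·517·475 ≡ 517 (mod 547)
375·517 = 193875 ≡ 237 (mod 547)
237 ≡ 237 (mod 547); signature holds.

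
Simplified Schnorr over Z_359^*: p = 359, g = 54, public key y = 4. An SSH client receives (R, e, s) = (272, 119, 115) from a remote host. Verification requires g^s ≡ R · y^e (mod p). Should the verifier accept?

g^s mod p:
54^2 = 2916 ≡ 44
54^4 ≡ 44^2 = 1936 ≡ 141
54^8 ≡ 141^2 = 19881 ≡ 136
54^16 ≡ 136^2 = 18496 ≡ 187
54^32 ≡ 187^2 = 34969 ≡ 146
54^64 ≡ 146^2 = 21316 ≡ 135
115 = 64 + 32 + 16 + 2 + 1, so 54^115 ≡ 135·146·187·44·54 ≡ 242 (mod 359)
R · y^e mod p:
4^2 = 16
4^4 ≡ 16^2 = 256
4^8 ≡ 256^2 = 65536 ≡ 198
4^16 ≡ 198^2 = 39204 ≡ 73
4^32 ≡ 73^2 = 5329 ≡ 303
4^64 ≡ 303^2 = 91809 ≡ 264
119 = 64 + 32 + 16 + 4 + 2 + 1, so 4^119 ≡ 264·303·73·256·16·4 ≡ 88 (mod 359)
272·88 = 23936 ≡ 242 (mod 359)
242 ≡ 242 (mod 359); signature holds.

accept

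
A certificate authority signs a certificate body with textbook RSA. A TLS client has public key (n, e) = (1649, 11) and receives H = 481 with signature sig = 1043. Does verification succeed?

passes

Squares mod 1649: sig^1≡1043, sig^2≡1158, sig^4≡327, sig^8≡1393
11 = 8 + 2 + 1, so sig^11 ≡ 1393·1158·1043 ≡ 481 (mod 1649)
481 = H, so the signature checks out.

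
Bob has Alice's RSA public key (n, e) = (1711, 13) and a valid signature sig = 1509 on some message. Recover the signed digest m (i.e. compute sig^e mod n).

sig^2 ≡ 1509^2 = 2277081 ≡ 1451
sig^4 ≡ 1451^2 = 2105401 ≡ 871
sig^8 ≡ 871^2 = 758641 ≡ 668
13 = 8 + 4 + 1, so sig^13 ≡ 668·871·1509 ≡ 1045 (mod 1711)

1045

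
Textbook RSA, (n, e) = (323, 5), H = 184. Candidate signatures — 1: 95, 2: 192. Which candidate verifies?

2

Candidate 1: 95^2 = 9025 ≡ 304; 95^4 ≡ 304^2 = 92416 ≡ 38; 5 = 4 + 1, so 95^5 ≡ 38·95 ≡ 57 (mod 323)
Candidate 2: 192^2 = 36864 ≡ 42; 192^4 ≡ 42^2 = 1764 ≡ 149; 5 = 4 + 1, so 192^5 ≡ 149·192 ≡ 184 (mod 323)
  → matches H = 184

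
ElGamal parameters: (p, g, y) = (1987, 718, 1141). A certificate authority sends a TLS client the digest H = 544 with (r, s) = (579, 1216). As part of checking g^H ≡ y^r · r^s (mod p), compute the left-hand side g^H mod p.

341

718^544 mod 1987 = 341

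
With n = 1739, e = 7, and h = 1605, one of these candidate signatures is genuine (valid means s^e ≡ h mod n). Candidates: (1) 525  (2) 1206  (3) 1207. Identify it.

3

Candidate 1: Squares mod 1739: 525^1≡525, 525^2≡863, 525^4≡477; 7 = 4 + 2 + 1, so 525^7 ≡ 477·863·525 ≡ 811 (mod 1739)
Candidate 2: Squares mod 1739: 1206^1≡1206, 1206^2≡632, 1206^4≡1193; 7 = 4 + 2 + 1, so 1206^7 ≡ 1193·632·1206 ≡ 1519 (mod 1739)
Candidate 3: Squares mod 1739: 1207^1≡1207, 1207^2≡1306, 1207^4≡1416; 7 = 4 + 2 + 1, so 1207^7 ≡ 1416·1306·1207 ≡ 1605 (mod 1739)
  → matches h = 1605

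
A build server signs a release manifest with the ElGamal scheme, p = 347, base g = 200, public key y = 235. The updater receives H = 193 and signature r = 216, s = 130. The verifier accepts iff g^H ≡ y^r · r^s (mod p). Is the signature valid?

invalid

Left side g^H mod p:
Squares mod 347: 200^1≡200, 200^2≡95, 200^4≡3, 200^8≡9, 200^16≡81, 200^32≡315, 200^64≡330, 200^128≡289
193 = 128 + 64 + 1, so 200^193 ≡ 289·330·200 ≡ 104 (mod 347)
Right side y^r · r^s mod p:
Squares mod 347: 235^1≡235, 235^2≡52, 235^4≡275, 235^8≡326, 235^16≡94, 235^32≡161, 235^64≡243, 235^128≡59
216 = 128 + 64 + 16 + 8, so 235^216 ≡ 59·243·94·326 ≡ 82 (mod 347)
Squares mod 347: 216^1≡216, 216^2≡158, 216^4≡327, 216^8≡53, 216^16≡33, 216^32≡48, 216^64≡222, 216^128≡10
130 = 128 + 2, so 216^130 ≡ 10·158 ≡ 192 (mod 347)
82·192 = 15744 ≡ 129 (mod 347)
104 ≠ 129, so verification fails.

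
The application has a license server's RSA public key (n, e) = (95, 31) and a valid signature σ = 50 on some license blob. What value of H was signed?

σ^31 mod 95 = 50

50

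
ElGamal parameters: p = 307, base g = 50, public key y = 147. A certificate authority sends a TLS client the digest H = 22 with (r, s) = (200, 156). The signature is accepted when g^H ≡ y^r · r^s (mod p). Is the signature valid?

Left side g^H mod p:
50^2 = 2500 ≡ 44
50^4 ≡ 44^2 = 1936 ≡ 94
50^8 ≡ 94^2 = 8836 ≡ 240
50^16 ≡ 240^2 = 57600 ≡ 191
22 = 16 + 4 + 2, so 50^22 ≡ 191·94·44 ≡ 65 (mod 307)
Right side y^r · r^s mod p:
147^2 = 21609 ≡ 119
147^4 ≡ 119^2 = 14161 ≡ 39
147^8 ≡ 39^2 = 1521 ≡ 293
147^16 ≡ 293^2 = 85849 ≡ 196
147^32 ≡ 196^2 = 38416 ≡ 41
147^64 ≡ 41^2 = 1681 ≡ 146
147^128 ≡ 146^2 = 21316 ≡ 133
200 = 128 + 64 + 8, so 147^200 ≡ 133·146·293 ≡ 150 (mod 307)
200^2 = 40000 ≡ 90
200^4 ≡ 90^2 = 8100 ≡ 118
200^8 ≡ 118^2 = 13924 ≡ 109
200^16 ≡ 109^2 = 11881 ≡ 215
200^32 ≡ 215^2 = 46225 ≡ 175
200^64 ≡ 175^2 = 30625 ≡ 232
200^128 ≡ 232^2 = 53824 ≡ 99
156 = 128 + 16 + 8 + 4, so 200^156 ≡ 99·215·109·118 ≡ 113 (mod 307)
150·113 = 16950 ≡ 65 (mod 307)
65 ≡ 65 (mod 307), so the signature is genuine.

valid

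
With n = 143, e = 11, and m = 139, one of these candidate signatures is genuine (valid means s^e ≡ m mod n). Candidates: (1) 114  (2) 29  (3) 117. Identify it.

Candidate 1: Squares mod 143: 114^1≡114, 114^2≡126, 114^4≡3, 114^8≡9; 11 = 8 + 2 + 1, so 114^11 ≡ 9·126·114 ≡ 4 (mod 143)
Candidate 2: Squares mod 143: 29^1≡29, 29^2≡126, 29^4≡3, 29^8≡9; 11 = 8 + 2 + 1, so 29^11 ≡ 9·126·29 ≡ 139 (mod 143)
  → matches m = 139
Candidate 3: Squares mod 143: 117^1≡117, 117^2≡104, 117^4≡91, 117^8≡130; 11 = 8 + 2 + 1, so 117^11 ≡ 130·104·117 ≡ 117 (mod 143)

2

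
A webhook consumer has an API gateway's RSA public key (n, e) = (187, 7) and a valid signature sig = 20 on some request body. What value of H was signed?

sig^2 ≡ 20^2 = 400 ≡ 26
sig^4 ≡ 26^2 = 676 ≡ 115
7 = 4 + 2 + 1, so sig^7 ≡ 115·26·20 ≡ 147 (mod 187)

147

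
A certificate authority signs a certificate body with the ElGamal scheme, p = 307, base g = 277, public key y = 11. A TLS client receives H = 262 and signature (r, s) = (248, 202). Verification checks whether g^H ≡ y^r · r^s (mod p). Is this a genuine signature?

Left side g^H mod p:
277^2 = 76729 ≡ 286
277^4 ≡ 286^2 = 81796 ≡ 134
277^8 ≡ 134^2 = 17956 ≡ 150
277^16 ≡ 150^2 = 22500 ≡ 89
277^32 ≡ 89^2 = 7921 ≡ 246
277^64 ≡ 246^2 = 60516 ≡ 37
277^128 ≡ 37^2 = 1369 ≡ 141
277^256 ≡ 141^2 = 19881 ≡ 233
262 = 256 + 4 + 2, so 277^262 ≡ 233·134·286 ≡ 90 (mod 307)
Right side y^r · r^s mod p:
11^2 = 121
11^4 ≡ 121^2 = 14641 ≡ 212
11^8 ≡ 212^2 = 44944 ≡ 122
11^16 ≡ 122^2 = 14884 ≡ 148
11^32 ≡ 148^2 = 21904 ≡ 107
11^64 ≡ 107^2 = 11449 ≡ 90
11^128 ≡ 90^2 = 8100 ≡ 118
248 = 128 + 64 + 32 + 16 + 8, so 11^248 ≡ 118·90·107·148·122 ≡ 94 (mod 307)
248^2 = 61504 ≡ 104
248^4 ≡ 104^2 = 10816 ≡ 71
248^8 ≡ 71^2 = 5041 ≡ 129
248^16 ≡ 129^2 = 16641 ≡ 63
248^32 ≡ 63^2 = 3969 ≡ 285
248^64 ≡ 285^2 = 81225 ≡ 177
248^128 ≡ 177^2 = 31329 ≡ 15
202 = 128 + 64 + 8 + 2, so 248^202 ≡ 15·177·129·104 ≡ 112 (mod 307)
94·112 = 10528 ≡ 90 (mod 307)
90 ≡ 90 (mod 307), so the signature is genuine.

genuine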